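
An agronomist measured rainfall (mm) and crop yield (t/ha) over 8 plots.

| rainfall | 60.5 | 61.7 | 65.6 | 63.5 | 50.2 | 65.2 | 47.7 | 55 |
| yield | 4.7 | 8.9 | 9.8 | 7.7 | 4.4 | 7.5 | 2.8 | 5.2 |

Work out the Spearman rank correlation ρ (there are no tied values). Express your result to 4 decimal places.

0.8810

Rank rainfall: 4, 5, 8, 6, 2, 7, 1, 3
Rank yield: 3, 7, 8, 6, 2, 5, 1, 4
d = rank(rainfall) − rank(yield): 1, -2, 0, 0, 0, 2, 0, -1; Σd² = 10
ρ = 1 − 6Σd² / [n(n²−1)] = 1 − 6×10 / (8×63) = 1 − 60/504 ≈ 0.8810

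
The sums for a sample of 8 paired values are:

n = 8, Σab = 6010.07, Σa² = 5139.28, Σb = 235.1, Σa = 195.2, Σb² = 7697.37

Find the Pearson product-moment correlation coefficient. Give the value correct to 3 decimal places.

r = (nΣab − ΣaΣb) / √[(nΣa² − (Σa)²)(nΣb² − (Σb)²)]
Numerator: 8×6010.07 − 195.2×235.1 = 2189.04
Denominator: √[(41114.24 − 38103.04)(61578.96 − 55272.01)] = √[3011.2 × 6306.95] = 4357.9224
r = 2189.04 / 4357.9224 ≈ 0.502

0.502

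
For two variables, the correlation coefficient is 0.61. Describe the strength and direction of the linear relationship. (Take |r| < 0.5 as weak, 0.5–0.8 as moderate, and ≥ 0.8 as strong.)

r = 0.61 > 0 so the relationship is positive.
|r| = 0.61, which falls in the moderate range.

moderate positive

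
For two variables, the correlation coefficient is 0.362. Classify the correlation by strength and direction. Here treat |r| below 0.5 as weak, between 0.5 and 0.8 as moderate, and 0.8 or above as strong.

r = 0.362 > 0 so the relationship is positive.
|r| = 0.362, which falls in the weak range.

weak positive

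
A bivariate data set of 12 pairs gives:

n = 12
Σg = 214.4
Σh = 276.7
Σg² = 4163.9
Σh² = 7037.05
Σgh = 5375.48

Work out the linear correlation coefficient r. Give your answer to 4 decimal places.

r = (nΣgh − ΣgΣh) / √[(nΣg² − (Σg)²)(nΣh² − (Σh)²)]
Numerator: 12×5375.48 − 214.4×276.7 = 5181.28
Denominator: √[(49966.8 − 45967.36)(84444.6 − 76562.89)] = √[3999.44 × 7881.71] = 5614.4836
r = 5181.28 / 5614.4836 ≈ 0.9228

0.9228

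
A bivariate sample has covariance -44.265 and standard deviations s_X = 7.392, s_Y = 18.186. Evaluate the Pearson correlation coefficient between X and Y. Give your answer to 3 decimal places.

r = Cov(X,Y) / (s_X · s_Y) = -44.265 / (7.392 × 18.186)
  = -44.265 / 134.4309 ≈ -0.329

-0.329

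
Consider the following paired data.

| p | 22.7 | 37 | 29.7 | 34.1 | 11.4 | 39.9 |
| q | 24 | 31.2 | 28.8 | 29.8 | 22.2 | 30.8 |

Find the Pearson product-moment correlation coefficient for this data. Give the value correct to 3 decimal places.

n = 6, Σp = 174.8, Σq = 166.8, Σp² = 5651.16, Σq² = 4708.4, Σpq = 5052.74
nΣpq − ΣpΣq = 30316.44 − 29156.64 = 1159.8
nΣp² − (Σp)² = 33906.96 − 30555.04 = 3351.92; nΣq² − (Σq)² = 28250.4 − 27822.24 = 428.16
r = 1159.8 / √(3351.92 × 428.16) = 1159.8 / 1197.9808 ≈ 0.968

0.968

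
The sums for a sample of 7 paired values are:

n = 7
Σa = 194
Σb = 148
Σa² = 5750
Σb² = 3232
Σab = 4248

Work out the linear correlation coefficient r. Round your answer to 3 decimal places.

r = (nΣab − ΣaΣb) / √[(nΣa² − (Σa)²)(nΣb² − (Σb)²)]
Numerator: 7×4248 − 194×148 = 1024
Denominator: √[(40250 − 37636)(22624 − 21904)] = √[2614 × 720] = 1371.8892
r = 1024 / 1371.8892 ≈ 0.746

0.746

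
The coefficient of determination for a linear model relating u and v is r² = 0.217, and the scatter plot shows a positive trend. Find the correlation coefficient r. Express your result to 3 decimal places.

|r| = √0.217 = 0.466
The association is positive, so r = 0.466.

0.466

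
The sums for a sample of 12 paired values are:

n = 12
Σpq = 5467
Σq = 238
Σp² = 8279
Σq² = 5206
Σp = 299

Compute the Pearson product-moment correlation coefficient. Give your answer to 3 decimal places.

r = (nΣpq − ΣpΣq) / √[(nΣp² − (Σp)²)(nΣq² − (Σq)²)]
Numerator: 12×5467 − 299×238 = -5558
Denominator: √[(99348 − 89401)(62472 − 56644)] = √[9947 × 5828] = 7613.8765
r = -5558 / 7613.8765 ≈ -0.730

-0.730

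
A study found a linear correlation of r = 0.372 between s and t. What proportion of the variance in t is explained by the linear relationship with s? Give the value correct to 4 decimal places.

r² = (0.372)² = 0.1384

0.1384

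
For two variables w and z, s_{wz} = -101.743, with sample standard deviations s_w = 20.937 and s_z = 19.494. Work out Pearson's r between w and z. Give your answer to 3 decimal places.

r = Cov(w,z) / (s_w · s_z) = -101.743 / (20.937 × 19.494)
  = -101.743 / 408.1459 ≈ -0.249

-0.249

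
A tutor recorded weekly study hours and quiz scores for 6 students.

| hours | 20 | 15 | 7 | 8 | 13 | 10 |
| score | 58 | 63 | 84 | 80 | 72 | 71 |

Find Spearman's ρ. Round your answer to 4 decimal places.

-0.9429

Rank hours: 6, 5, 1, 2, 4, 3
Rank score: 1, 2, 6, 5, 4, 3
d = rank(hours) − rank(score): 5, 3, -5, -3, 0, 0; Σd² = 68
ρ = 1 − 6Σd² / [n(n²−1)] = 1 − 6×68 / (6×35) = 1 − 408/210 ≈ -0.9429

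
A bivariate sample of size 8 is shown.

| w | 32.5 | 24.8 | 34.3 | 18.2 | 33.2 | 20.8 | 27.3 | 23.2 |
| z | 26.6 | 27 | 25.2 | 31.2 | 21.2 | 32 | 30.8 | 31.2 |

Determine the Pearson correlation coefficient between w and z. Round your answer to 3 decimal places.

-0.820

n = 8, Σw = 214.3, Σz = 225.2, Σw² = 5997.43, Σz² = 6440.56, Σwz = 5900.42
nΣwz − ΣwΣz = 47203.36 − 48260.36 = -1057
nΣw² − (Σw)² = 47979.44 − 45924.49 = 2054.95; nΣz² − (Σz)² = 51524.48 − 50715.04 = 809.44
r = -1057 / √(2054.95 × 809.44) = -1057 / 1289.7127 ≈ -0.820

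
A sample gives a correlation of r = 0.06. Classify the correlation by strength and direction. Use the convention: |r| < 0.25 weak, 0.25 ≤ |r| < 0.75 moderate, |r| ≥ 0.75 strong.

weak positive

r = 0.06 > 0 so the relationship is positive.
|r| = 0.06, which falls in the weak range.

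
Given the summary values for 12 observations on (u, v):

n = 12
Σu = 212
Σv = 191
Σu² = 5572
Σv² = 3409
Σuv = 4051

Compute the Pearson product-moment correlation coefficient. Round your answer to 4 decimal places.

r = (nΣuv − ΣuΣv) / √[(nΣu² − (Σu)²)(nΣv² − (Σv)²)]
Numerator: 12×4051 − 212×191 = 8120
Denominator: √[(66864 − 44944)(40908 − 36481)] = √[21920 × 4427] = 9850.8802
r = 8120 / 9850.8802 ≈ 0.8243

0.8243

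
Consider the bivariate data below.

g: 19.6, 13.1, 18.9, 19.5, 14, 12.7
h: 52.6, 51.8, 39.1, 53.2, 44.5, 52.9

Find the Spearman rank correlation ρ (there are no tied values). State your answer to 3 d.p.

0.086

Rank g: 6, 2, 4, 5, 3, 1
Rank h: 4, 3, 1, 6, 2, 5
d = rank(g) − rank(h): 2, -1, 3, -1, 1, -4; Σd² = 32
ρ = 1 − 6Σd² / [n(n²−1)] = 1 − 6×32 / (6×35) = 1 − 192/210 ≈ 0.086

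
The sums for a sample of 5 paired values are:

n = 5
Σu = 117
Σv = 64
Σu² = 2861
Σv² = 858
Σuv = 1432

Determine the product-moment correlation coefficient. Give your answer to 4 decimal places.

-0.9488

r = (nΣuv − ΣuΣv) / √[(nΣu² − (Σu)²)(nΣv² − (Σv)²)]
Numerator: 5×1432 − 117×64 = -328
Denominator: √[(14305 − 13689)(4290 − 4096)] = √[616 × 194] = 345.6935
r = -328 / 345.6935 ≈ -0.9488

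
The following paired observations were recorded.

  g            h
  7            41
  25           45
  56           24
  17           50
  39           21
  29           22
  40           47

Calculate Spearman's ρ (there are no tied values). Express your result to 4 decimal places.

Rank g: 1, 3, 7, 2, 5, 4, 6
Rank h: 4, 5, 3, 7, 1, 2, 6
d = rank(g) − rank(h): -3, -2, 4, -5, 4, 2, 0; Σd² = 74
ρ = 1 − 6Σd² / [n(n²−1)] = 1 − 6×74 / (7×48) = 1 − 444/336 ≈ -0.3214

-0.3214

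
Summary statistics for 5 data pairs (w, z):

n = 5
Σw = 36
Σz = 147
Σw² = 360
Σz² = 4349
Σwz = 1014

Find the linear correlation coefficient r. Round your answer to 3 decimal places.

r = (nΣwz − ΣwΣz) / √[(nΣw² − (Σw)²)(nΣz² − (Σz)²)]
Numerator: 5×1014 − 36×147 = -222
Denominator: √[(1800 − 1296)(21745 − 21609)] = √[504 × 136] = 261.8091
r = -222 / 261.8091 ≈ -0.848

-0.848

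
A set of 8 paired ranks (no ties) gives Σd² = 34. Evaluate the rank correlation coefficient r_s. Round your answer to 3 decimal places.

0.595

ρ = 1 − 6Σd² / [n(n²−1)] = 1 − 6×34 / (8×63)
  = 1 − 204/504 = 1 − 0.4048 ≈ 0.595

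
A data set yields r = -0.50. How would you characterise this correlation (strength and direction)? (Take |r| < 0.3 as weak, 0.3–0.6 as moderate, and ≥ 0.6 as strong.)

moderate negative

r = -0.50 < 0 so the relationship is negative.
|r| = 0.50, which falls in the moderate range.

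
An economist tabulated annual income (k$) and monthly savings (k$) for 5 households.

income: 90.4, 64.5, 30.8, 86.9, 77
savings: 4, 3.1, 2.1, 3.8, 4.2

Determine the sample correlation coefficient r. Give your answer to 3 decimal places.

0.937

n = 5, Σx = 349.6, Σy = 17.2, Σx² = 26761.66, Σy² = 62.1, Σxy = 1279.85
nΣxy − ΣxΣy = 6399.25 − 6013.12 = 386.13
nΣx² − (Σx)² = 133808.3 − 122220.16 = 11588.14; nΣy² − (Σy)² = 310.5 − 295.84 = 14.66
r = 386.13 / √(11588.14 × 14.66) = 386.13 / 412.1676 ≈ 0.937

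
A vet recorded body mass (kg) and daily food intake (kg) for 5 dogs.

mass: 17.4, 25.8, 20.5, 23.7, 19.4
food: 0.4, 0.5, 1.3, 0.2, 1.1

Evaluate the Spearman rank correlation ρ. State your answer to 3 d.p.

Rank mass: 1, 5, 3, 4, 2
Rank food: 2, 3, 5, 1, 4
d = rank(mass) − rank(food): -1, 2, -2, 3, -2; Σd² = 22
ρ = 1 − 6Σd² / [n(n²−1)] = 1 − 6×22 / (5×24) = 1 − 132/120 ≈ -0.100

-0.100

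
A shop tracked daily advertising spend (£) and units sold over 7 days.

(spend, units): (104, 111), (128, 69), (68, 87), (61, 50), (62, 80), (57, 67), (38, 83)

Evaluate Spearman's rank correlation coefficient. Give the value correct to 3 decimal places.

Rank spend: 6, 7, 5, 3, 4, 2, 1
Rank units: 7, 3, 6, 1, 4, 2, 5
d = rank(spend) − rank(units): -1, 4, -1, 2, 0, 0, -4; Σd² = 38
ρ = 1 − 6Σd² / [n(n²−1)] = 1 − 6×38 / (7×48) = 1 − 228/336 ≈ 0.321

0.321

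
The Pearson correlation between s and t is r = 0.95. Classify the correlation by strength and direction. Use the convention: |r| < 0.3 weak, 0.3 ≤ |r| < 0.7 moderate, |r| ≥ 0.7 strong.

r = 0.95 > 0 so the relationship is positive.
|r| = 0.95, which falls in the strong range.

strong positive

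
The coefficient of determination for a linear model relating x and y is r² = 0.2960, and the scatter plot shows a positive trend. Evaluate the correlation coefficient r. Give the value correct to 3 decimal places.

0.544

|r| = √0.2960 = 0.544
The association is positive, so r = 0.544.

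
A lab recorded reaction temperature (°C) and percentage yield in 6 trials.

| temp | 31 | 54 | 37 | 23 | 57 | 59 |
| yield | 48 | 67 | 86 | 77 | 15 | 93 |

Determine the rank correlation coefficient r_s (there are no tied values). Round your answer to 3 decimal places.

0.143

Rank temp: 2, 4, 3, 1, 5, 6
Rank yield: 2, 3, 5, 4, 1, 6
d = rank(temp) − rank(yield): 0, 1, -2, -3, 4, 0; Σd² = 30
ρ = 1 − 6Σd² / [n(n²−1)] = 1 − 6×30 / (6×35) = 1 − 180/210 ≈ 0.143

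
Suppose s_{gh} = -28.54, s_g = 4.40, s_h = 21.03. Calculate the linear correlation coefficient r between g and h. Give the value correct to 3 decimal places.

-0.308

r = Cov(g,h) / (s_g · s_h) = -28.54 / (4.40 × 21.03)
  = -28.54 / 92.5320 ≈ -0.308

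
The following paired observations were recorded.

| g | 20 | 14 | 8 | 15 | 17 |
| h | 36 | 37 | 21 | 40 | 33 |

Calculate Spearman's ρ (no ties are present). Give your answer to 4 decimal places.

0.2000

Rank g: 5, 2, 1, 3, 4
Rank h: 3, 4, 1, 5, 2
d = rank(g) − rank(h): 2, -2, 0, -2, 2; Σd² = 16
ρ = 1 − 6Σd² / [n(n²−1)] = 1 − 6×16 / (5×24) = 1 − 96/120 ≈ 0.2000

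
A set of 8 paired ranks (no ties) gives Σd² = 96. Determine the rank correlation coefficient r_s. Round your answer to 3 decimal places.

-0.143

ρ = 1 − 6Σd² / [n(n²−1)] = 1 − 6×96 / (8×63)
  = 1 − 576/504 = 1 − 1.1429 ≈ -0.143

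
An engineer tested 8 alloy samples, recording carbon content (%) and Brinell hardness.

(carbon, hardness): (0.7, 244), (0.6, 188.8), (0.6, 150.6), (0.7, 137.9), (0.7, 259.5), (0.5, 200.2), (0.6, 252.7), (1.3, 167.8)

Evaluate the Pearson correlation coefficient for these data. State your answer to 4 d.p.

n = 8, Σx = 5.7, Σy = 1601.5, Σx² = 4.49, Σy² = 336312.63, Σxy = 1122.48
nΣxy − ΣxΣy = 8979.84 − 9128.55 = -148.71
nΣx² − (Σx)² = 35.92 − 32.49 = 3.43; nΣy² − (Σy)² = 2690501.04 − 2564802.25 = 125698.79
r = -148.71 / √(3.43 × 125698.79) = -148.71 / 656.6177 ≈ -0.2265

-0.2265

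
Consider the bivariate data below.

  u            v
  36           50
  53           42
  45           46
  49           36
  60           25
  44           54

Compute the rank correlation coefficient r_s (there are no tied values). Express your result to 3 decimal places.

Rank u: 1, 5, 3, 4, 6, 2
Rank v: 5, 3, 4, 2, 1, 6
d = rank(u) − rank(v): -4, 2, -1, 2, 5, -4; Σd² = 66
ρ = 1 − 6Σd² / [n(n²−1)] = 1 − 6×66 / (6×35) = 1 − 396/210 ≈ -0.886

-0.886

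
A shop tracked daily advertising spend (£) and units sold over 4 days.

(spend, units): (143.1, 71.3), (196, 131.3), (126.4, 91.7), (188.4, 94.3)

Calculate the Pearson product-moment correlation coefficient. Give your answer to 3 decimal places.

0.694

n = 4, Σx = 653.9, Σy = 388.6, Σx² = 110365.13, Σy² = 39624.76, Σxy = 65294.83
nΣxy − ΣxΣy = 261179.32 − 254105.54 = 7073.78
nΣx² − (Σx)² = 441460.52 − 427585.21 = 13875.31; nΣy² − (Σy)² = 158499.04 − 151009.96 = 7489.08
r = 7073.78 / √(13875.31 × 7489.08) = 7073.78 / 10193.7876 ≈ 0.694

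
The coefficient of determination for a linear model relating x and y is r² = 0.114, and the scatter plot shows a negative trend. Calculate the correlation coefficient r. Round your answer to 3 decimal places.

|r| = √0.114 = 0.338
The association is negative, so r = −0.338.

-0.338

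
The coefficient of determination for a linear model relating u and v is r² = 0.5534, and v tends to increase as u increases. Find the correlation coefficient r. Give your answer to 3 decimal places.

0.744

|r| = √0.5534 = 0.744
The association is positive, so r = 0.744.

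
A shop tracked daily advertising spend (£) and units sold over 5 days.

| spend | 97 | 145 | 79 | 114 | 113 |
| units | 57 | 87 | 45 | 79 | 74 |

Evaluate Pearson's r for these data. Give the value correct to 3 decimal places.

0.950

n = 5, Σx = 548, Σy = 342, Σx² = 62440, Σy² = 24560, Σxy = 39067
nΣxy − ΣxΣy = 195335 − 187416 = 7919
nΣx² − (Σx)² = 312200 − 300304 = 11896; nΣy² − (Σy)² = 122800 − 116964 = 5836
r = 7919 / √(11896 × 5836) = 7919 / 8332.1699 ≈ 0.950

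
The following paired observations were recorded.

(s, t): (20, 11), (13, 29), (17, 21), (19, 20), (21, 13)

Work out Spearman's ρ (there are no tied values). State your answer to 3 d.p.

-0.900

Rank s: 4, 1, 2, 3, 5
Rank t: 1, 5, 4, 3, 2
d = rank(s) − rank(t): 3, -4, -2, 0, 3; Σd² = 38
ρ = 1 − 6Σd² / [n(n²−1)] = 1 − 6×38 / (5×24) = 1 − 228/120 ≈ -0.900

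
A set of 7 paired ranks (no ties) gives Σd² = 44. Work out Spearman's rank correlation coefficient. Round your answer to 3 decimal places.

ρ = 1 − 6Σd² / [n(n²−1)] = 1 − 6×44 / (7×48)
  = 1 − 264/336 = 1 − 0.7857 ≈ 0.214

0.214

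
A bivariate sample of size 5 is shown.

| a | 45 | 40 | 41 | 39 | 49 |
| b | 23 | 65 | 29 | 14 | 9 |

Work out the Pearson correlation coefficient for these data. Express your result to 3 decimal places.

-0.494

n = 5, Σa = 214, Σb = 140, Σa² = 9228, Σb² = 5872, Σab = 5811
nΣab − ΣaΣb = 29055 − 29960 = -905
nΣa² − (Σa)² = 46140 − 45796 = 344; nΣb² − (Σb)² = 29360 − 19600 = 9760
r = -905 / √(344 × 9760) = -905 / 1832.3318 ≈ -0.494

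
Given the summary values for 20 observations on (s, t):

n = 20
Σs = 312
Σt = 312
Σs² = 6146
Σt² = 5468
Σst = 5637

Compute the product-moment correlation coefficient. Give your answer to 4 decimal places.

0.8782

r = (nΣst − ΣsΣt) / √[(nΣs² − (Σs)²)(nΣt² − (Σt)²)]
Numerator: 20×5637 − 312×312 = 15396
Denominator: √[(122920 − 97344)(109360 − 97344)] = √[25576 × 12016] = 17530.5795
r = 15396 / 17530.5795 ≈ 0.8782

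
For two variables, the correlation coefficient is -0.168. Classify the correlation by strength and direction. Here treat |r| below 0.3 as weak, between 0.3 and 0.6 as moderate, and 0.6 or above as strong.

r = -0.168 < 0 so the relationship is negative.
|r| = 0.168, which falls in the weak range.

weak negative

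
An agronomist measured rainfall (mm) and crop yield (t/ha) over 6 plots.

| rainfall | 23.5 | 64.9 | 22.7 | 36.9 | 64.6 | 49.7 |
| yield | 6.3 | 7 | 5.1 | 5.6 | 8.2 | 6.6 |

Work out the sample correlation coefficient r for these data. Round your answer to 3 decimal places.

0.830

n = 6, Σx = 262.3, Σy = 38.8, Σx² = 13284.41, Σy² = 256.86, Σxy = 1782.5
nΣxy − ΣxΣy = 10695 − 10177.24 = 517.76
nΣx² − (Σx)² = 79706.46 − 68801.29 = 10905.17; nΣy² − (Σy)² = 1541.16 − 1505.44 = 35.72
r = 517.76 / √(10905.17 × 35.72) = 517.76 / 624.1255 ≈ 0.830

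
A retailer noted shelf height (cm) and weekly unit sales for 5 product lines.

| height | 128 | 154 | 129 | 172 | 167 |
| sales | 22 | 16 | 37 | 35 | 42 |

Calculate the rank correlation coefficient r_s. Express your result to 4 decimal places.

0.3000

Rank height: 1, 3, 2, 5, 4
Rank sales: 2, 1, 4, 3, 5
d = rank(height) − rank(sales): -1, 2, -2, 2, -1; Σd² = 14
ρ = 1 − 6Σd² / [n(n²−1)] = 1 − 6×14 / (5×24) = 1 − 84/120 ≈ 0.3000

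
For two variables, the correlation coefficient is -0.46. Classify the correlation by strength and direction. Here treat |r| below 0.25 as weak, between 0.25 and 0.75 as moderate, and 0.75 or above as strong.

moderate negative

r = -0.46 < 0 so the relationship is negative.
|r| = 0.46, which falls in the moderate range.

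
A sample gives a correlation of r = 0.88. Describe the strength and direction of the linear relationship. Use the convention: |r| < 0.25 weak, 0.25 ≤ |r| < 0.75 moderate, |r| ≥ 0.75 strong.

r = 0.88 > 0 so the relationship is positive.
|r| = 0.88, which falls in the strong range.

strong positive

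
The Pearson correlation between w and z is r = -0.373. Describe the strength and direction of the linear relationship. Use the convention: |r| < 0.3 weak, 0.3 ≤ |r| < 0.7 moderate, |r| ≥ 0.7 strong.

moderate negative

r = -0.373 < 0 so the relationship is negative.
|r| = 0.373, which falls in the moderate range.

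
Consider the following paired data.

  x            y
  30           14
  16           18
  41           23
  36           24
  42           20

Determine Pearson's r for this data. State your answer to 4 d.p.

n = 5, Σx = 165, Σy = 99, Σx² = 5897, Σy² = 2025, Σxy = 3355
nΣxy − ΣxΣy = 16775 − 16335 = 440
nΣx² − (Σx)² = 29485 − 27225 = 2260; nΣy² − (Σy)² = 10125 − 9801 = 324
r = 440 / √(2260 × 324) = 440 / 855.7102 ≈ 0.5142

0.5142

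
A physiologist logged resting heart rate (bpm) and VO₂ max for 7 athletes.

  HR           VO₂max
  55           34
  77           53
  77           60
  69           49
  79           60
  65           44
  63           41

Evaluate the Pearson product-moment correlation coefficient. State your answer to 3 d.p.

0.976

n = 7, Σx = 485, Σy = 341, Σx² = 34079, Σy² = 17183, Σxy = 24135
nΣxy − ΣxΣy = 168945 − 165385 = 3560
nΣx² − (Σx)² = 238553 − 235225 = 3328; nΣy² − (Σy)² = 120281 − 116281 = 4000
r = 3560 / √(3328 × 4000) = 3560 / 3648.5614 ≈ 0.976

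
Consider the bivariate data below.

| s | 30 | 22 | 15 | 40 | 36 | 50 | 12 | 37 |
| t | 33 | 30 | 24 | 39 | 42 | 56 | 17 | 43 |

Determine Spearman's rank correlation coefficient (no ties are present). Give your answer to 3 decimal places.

Rank s: 4, 3, 2, 7, 5, 8, 1, 6
Rank t: 4, 3, 2, 5, 6, 8, 1, 7
d = rank(s) − rank(t): 0, 0, 0, 2, -1, 0, 0, -1; Σd² = 6
ρ = 1 − 6Σd² / [n(n²−1)] = 1 − 6×6 / (8×63) = 1 − 36/504 ≈ 0.929

0.929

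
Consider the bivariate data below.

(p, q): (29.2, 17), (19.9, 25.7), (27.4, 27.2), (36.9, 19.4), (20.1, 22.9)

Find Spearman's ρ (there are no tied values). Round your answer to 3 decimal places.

Rank p: 4, 1, 3, 5, 2
Rank q: 1, 4, 5, 2, 3
d = rank(p) − rank(q): 3, -3, -2, 3, -1; Σd² = 32
ρ = 1 − 6Σd² / [n(n²−1)] = 1 − 6×32 / (5×24) = 1 − 192/120 ≈ -0.600

-0.600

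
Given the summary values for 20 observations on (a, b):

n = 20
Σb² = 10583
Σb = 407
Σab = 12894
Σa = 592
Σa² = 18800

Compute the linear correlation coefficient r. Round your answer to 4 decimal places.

0.4941

r = (nΣab − ΣaΣb) / √[(nΣa² − (Σa)²)(nΣb² − (Σb)²)]
Numerator: 20×12894 − 592×407 = 16936
Denominator: √[(376000 − 350464)(211660 − 165649)] = √[25536 × 46011] = 34277.3525
r = 16936 / 34277.3525 ≈ 0.4941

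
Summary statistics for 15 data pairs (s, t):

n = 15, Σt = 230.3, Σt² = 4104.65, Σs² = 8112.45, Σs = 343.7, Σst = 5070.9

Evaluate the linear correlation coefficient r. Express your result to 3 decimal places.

-0.561

r = (nΣst − ΣsΣt) / √[(nΣs² − (Σs)²)(nΣt² − (Σt)²)]
Numerator: 15×5070.9 − 343.7×230.3 = -3090.61
Denominator: √[(121686.75 − 118129.69)(61569.75 − 53038.09)] = √[3557.06 × 8531.66] = 5508.8680
r = -3090.61 / 5508.8680 ≈ -0.561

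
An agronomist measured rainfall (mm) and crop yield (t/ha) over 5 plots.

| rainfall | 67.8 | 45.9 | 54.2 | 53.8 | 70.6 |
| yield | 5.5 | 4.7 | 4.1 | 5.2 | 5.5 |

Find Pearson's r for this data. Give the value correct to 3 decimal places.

0.698

n = 5, Σx = 292.3, Σy = 25, Σx² = 17520.09, Σy² = 126.44, Σxy = 1478.91
nΣxy − ΣxΣy = 7394.55 − 7307.5 = 87.05
nΣx² − (Σx)² = 87600.45 − 85439.29 = 2161.16; nΣy² − (Σy)² = 632.2 − 625 = 7.2
r = 87.05 / √(2161.16 × 7.2) = 87.05 / 124.7411 ≈ 0.698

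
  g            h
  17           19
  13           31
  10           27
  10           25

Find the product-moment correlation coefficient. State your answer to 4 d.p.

n = 4, Σg = 50, Σh = 102, Σg² = 658, Σh² = 2676, Σgh = 1246
nΣgh − ΣgΣh = 4984 − 5100 = -116
nΣg² − (Σg)² = 2632 − 2500 = 132; nΣh² − (Σh)² = 10704 − 10404 = 300
r = -116 / √(132 × 300) = -116 / 198.9975 ≈ -0.5829

-0.5829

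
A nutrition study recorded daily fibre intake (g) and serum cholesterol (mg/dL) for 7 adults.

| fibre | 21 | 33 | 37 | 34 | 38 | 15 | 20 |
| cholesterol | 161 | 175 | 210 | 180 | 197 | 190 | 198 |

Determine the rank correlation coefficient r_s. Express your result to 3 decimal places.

0.250

Rank fibre: 3, 4, 6, 5, 7, 1, 2
Rank cholesterol: 1, 2, 7, 3, 5, 4, 6
d = rank(fibre) − rank(cholesterol): 2, 2, -1, 2, 2, -3, -4; Σd² = 42
ρ = 1 − 6Σd² / [n(n²−1)] = 1 − 6×42 / (7×48) = 1 − 252/336 ≈ 0.250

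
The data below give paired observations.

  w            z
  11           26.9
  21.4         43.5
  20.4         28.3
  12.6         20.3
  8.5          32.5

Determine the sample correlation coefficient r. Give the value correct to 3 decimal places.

n = 5, Σw = 73.9, Σz = 151.5, Σw² = 1226.13, Σz² = 4885.09, Σwz = 2336.15
nΣwz − ΣwΣz = 11680.75 − 11195.85 = 484.9
nΣw² − (Σw)² = 6130.65 − 5461.21 = 669.44; nΣz² − (Σz)² = 24425.45 − 22952.25 = 1473.2
r = 484.9 / √(669.44 × 1473.2) = 484.9 / 993.0856 ≈ 0.488

0.488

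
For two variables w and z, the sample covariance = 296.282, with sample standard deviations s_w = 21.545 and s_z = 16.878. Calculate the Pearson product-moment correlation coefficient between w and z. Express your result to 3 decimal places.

0.815

r = Cov(w,z) / (s_w · s_z) = 296.282 / (21.545 × 16.878)
  = 296.282 / 363.6365 ≈ 0.815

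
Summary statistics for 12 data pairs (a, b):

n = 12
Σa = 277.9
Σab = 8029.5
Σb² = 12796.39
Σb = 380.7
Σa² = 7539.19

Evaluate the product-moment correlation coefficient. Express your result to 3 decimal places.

-0.884

r = (nΣab − ΣaΣb) / √[(nΣa² − (Σa)²)(nΣb² − (Σb)²)]
Numerator: 12×8029.5 − 277.9×380.7 = -9442.53
Denominator: √[(90470.28 − 77228.41)(153556.68 − 144932.49)] = √[13241.87 × 8624.19] = 10686.4589
r = -9442.53 / 10686.4589 ≈ -0.884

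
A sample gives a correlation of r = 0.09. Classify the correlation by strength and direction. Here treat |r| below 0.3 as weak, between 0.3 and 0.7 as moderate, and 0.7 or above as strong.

r = 0.09 > 0 so the relationship is positive.
|r| = 0.09, which falls in the weak range.

weak positive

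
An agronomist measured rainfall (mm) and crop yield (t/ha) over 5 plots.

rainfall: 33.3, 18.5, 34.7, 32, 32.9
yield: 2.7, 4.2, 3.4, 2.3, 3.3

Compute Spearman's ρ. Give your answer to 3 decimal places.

Rank rainfall: 4, 1, 5, 2, 3
Rank yield: 2, 5, 4, 1, 3
d = rank(rainfall) − rank(yield): 2, -4, 1, 1, 0; Σd² = 22
ρ = 1 − 6Σd² / [n(n²−1)] = 1 − 6×22 / (5×24) = 1 − 132/120 ≈ -0.100

-0.100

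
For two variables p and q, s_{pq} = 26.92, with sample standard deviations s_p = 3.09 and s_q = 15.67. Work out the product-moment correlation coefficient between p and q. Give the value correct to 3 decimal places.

r = Cov(p,q) / (s_p · s_q) = 26.92 / (3.09 × 15.67)
  = 26.92 / 48.4203 ≈ 0.556

0.556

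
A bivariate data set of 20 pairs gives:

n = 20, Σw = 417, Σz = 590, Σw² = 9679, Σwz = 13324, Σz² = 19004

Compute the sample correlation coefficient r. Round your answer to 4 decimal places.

0.8149

r = (nΣwz − ΣwΣz) / √[(nΣw² − (Σw)²)(nΣz² − (Σz)²)]
Numerator: 20×13324 − 417×590 = 20450
Denominator: √[(193580 − 173889)(380080 − 348100)] = √[19691 × 31980] = 25094.1862
r = 20450 / 25094.1862 ≈ 0.8149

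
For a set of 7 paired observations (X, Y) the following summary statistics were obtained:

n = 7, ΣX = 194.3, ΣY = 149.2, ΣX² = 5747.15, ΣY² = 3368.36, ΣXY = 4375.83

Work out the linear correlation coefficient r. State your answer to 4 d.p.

r = (nΣXY − ΣXΣY) / √[(nΣX² − (ΣX)²)(nΣY² − (ΣY)²)]
Numerator: 7×4375.83 − 194.3×149.2 = 1641.25
Denominator: √[(40230.05 − 37752.49)(23578.52 − 22260.64)] = √[2477.56 × 1317.88] = 1806.9662
r = 1641.25 / 1806.9662 ≈ 0.9083

0.9083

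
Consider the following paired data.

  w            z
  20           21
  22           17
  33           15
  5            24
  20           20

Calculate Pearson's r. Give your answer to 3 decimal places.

n = 5, Σw = 100, Σz = 97, Σw² = 2398, Σz² = 1931, Σwz = 1809
nΣwz − ΣwΣz = 9045 − 9700 = -655
nΣw² − (Σw)² = 11990 − 10000 = 1990; nΣz² − (Σz)² = 9655 − 9409 = 246
r = -655 / √(1990 × 246) = -655 / 699.6714 ≈ -0.936

-0.936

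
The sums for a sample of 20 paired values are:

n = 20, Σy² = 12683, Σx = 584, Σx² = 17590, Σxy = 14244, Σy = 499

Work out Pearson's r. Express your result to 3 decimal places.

-0.924

r = (nΣxy − ΣxΣy) / √[(nΣx² − (Σx)²)(nΣy² − (Σy)²)]
Numerator: 20×14244 − 584×499 = -6536
Denominator: √[(351800 − 341056)(253660 − 249001)] = √[10744 × 4659] = 7075.0474
r = -6536 / 7075.0474 ≈ -0.924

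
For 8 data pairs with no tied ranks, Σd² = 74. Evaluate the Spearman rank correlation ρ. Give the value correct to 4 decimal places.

0.1190

ρ = 1 − 6Σd² / [n(n²−1)] = 1 − 6×74 / (8×63)
  = 1 − 444/504 = 1 − 0.88095 ≈ 0.1190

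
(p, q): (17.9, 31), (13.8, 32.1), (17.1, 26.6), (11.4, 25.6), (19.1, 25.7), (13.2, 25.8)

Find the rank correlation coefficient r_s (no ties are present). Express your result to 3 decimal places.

Rank p: 5, 3, 4, 1, 6, 2
Rank q: 5, 6, 4, 1, 2, 3
d = rank(p) − rank(q): 0, -3, 0, 0, 4, -1; Σd² = 26
ρ = 1 − 6Σd² / [n(n²−1)] = 1 − 6×26 / (6×35) = 1 − 156/210 ≈ 0.257

0.257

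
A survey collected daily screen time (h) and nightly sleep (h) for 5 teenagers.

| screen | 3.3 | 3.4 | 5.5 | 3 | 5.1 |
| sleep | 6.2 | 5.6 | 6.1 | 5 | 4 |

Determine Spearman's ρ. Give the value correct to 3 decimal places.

0.000

Rank screen: 2, 3, 5, 1, 4
Rank sleep: 5, 3, 4, 2, 1
d = rank(screen) − rank(sleep): -3, 0, 1, -1, 3; Σd² = 20
ρ = 1 − 6Σd² / [n(n²−1)] = 1 − 6×20 / (5×24) = 1 − 120/120 ≈ 0.000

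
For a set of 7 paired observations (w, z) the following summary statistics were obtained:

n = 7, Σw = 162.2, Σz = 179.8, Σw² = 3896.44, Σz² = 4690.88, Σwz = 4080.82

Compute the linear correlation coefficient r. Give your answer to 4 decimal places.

-0.8532

r = (nΣwz − ΣwΣz) / √[(nΣw² − (Σw)²)(nΣz² − (Σz)²)]
Numerator: 7×4080.82 − 162.2×179.8 = -597.82
Denominator: √[(27275.08 − 26308.84)(32836.16 − 32328.04)] = √[966.24 × 508.12] = 700.6896
r = -597.82 / 700.6896 ≈ -0.8532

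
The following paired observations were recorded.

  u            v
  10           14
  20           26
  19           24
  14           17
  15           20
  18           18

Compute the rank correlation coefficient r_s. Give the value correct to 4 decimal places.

0.9429

Rank u: 1, 6, 5, 2, 3, 4
Rank v: 1, 6, 5, 2, 4, 3
d = rank(u) − rank(v): 0, 0, 0, 0, -1, 1; Σd² = 2
ρ = 1 − 6Σd² / [n(n²−1)] = 1 − 6×2 / (6×35) = 1 − 12/210 ≈ 0.9429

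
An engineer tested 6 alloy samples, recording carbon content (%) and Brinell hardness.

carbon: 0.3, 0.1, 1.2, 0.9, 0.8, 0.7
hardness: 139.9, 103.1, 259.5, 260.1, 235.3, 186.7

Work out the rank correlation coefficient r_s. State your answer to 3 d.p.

0.943

Rank carbon: 2, 1, 6, 5, 4, 3
Rank hardness: 2, 1, 5, 6, 4, 3
d = rank(carbon) − rank(hardness): 0, 0, 1, -1, 0, 0; Σd² = 2
ρ = 1 − 6Σd² / [n(n²−1)] = 1 − 6×2 / (6×35) = 1 − 12/210 ≈ 0.943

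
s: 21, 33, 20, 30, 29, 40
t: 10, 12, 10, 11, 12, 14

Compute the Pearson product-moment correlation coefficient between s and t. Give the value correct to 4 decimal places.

0.9556

n = 6, Σs = 173, Σt = 69, Σs² = 5271, Σt² = 805, Σst = 2044
nΣst − ΣsΣt = 12264 − 11937 = 327
nΣs² − (Σs)² = 31626 − 29929 = 1697; nΣt² − (Σt)² = 4830 − 4761 = 69
r = 327 / √(1697 × 69) = 327 / 342.1885 ≈ 0.9556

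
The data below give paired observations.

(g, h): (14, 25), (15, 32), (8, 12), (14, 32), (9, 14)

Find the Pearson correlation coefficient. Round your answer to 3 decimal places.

n = 5, Σg = 60, Σh = 115, Σg² = 762, Σh² = 3013, Σgh = 1500
nΣgh − ΣgΣh = 7500 − 6900 = 600
nΣg² − (Σg)² = 3810 − 3600 = 210; nΣh² − (Σh)² = 15065 − 13225 = 1840
r = 600 / √(210 × 1840) = 600 / 621.6108 ≈ 0.965

0.965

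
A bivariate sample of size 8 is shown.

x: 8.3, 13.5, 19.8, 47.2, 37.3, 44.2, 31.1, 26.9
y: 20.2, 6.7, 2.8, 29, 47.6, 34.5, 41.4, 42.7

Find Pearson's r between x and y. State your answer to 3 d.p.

0.604

n = 8, Σx = 228.3, Σy = 224.9, Σx² = 7906.77, Σy² = 8295.03, Σxy = 7418.9
nΣxy − ΣxΣy = 59351.2 − 51344.67 = 8006.53
nΣx² − (Σx)² = 63254.16 − 52120.89 = 11133.27; nΣy² − (Σy)² = 66360.24 − 50580.01 = 15780.23
r = 8006.53 / √(11133.27 × 15780.23) = 8006.53 / 13254.6430 ≈ 0.604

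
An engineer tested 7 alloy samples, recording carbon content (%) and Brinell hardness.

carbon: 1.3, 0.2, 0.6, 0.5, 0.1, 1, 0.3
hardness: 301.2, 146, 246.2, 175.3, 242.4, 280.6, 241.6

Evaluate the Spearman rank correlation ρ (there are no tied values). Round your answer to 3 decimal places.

0.750

Rank carbon: 7, 2, 5, 4, 1, 6, 3
Rank hardness: 7, 1, 5, 2, 4, 6, 3
d = rank(carbon) − rank(hardness): 0, 1, 0, 2, -3, 0, 0; Σd² = 14
ρ = 1 − 6Σd² / [n(n²−1)] = 1 − 6×14 / (7×48) = 1 − 84/336 ≈ 0.750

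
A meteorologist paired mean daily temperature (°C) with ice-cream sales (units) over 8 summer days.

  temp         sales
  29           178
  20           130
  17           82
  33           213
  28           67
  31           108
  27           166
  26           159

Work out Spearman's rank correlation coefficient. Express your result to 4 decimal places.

Rank temp: 6, 2, 1, 8, 5, 7, 4, 3
Rank sales: 7, 4, 2, 8, 1, 3, 6, 5
d = rank(temp) − rank(sales): -1, -2, -1, 0, 4, 4, -2, -2; Σd² = 46
ρ = 1 − 6Σd² / [n(n²−1)] = 1 − 6×46 / (8×63) = 1 − 276/504 ≈ 0.4524

0.4524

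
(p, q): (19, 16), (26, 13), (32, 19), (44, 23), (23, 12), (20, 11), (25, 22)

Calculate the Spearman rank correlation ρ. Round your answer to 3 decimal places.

Rank p: 1, 5, 6, 7, 3, 2, 4
Rank q: 4, 3, 5, 7, 2, 1, 6
d = rank(p) − rank(q): -3, 2, 1, 0, 1, 1, -2; Σd² = 20
ρ = 1 − 6Σd² / [n(n²−1)] = 1 − 6×20 / (7×48) = 1 − 120/336 ≈ 0.643

0.643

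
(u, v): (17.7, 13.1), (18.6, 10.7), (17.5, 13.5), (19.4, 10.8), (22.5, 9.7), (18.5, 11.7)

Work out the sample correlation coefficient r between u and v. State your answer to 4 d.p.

-0.8467

n = 6, Σu = 114.2, Σv = 69.5, Σu² = 2190.36, Σv² = 815.97, Σuv = 1311.36
nΣuv − ΣuΣv = 7868.16 − 7936.9 = -68.74
nΣu² − (Σu)² = 13142.16 − 13041.64 = 100.52; nΣv² − (Σv)² = 4895.82 − 4830.25 = 65.57
r = -68.74 / √(100.52 × 65.57) = -68.74 / 81.1856 ≈ -0.8467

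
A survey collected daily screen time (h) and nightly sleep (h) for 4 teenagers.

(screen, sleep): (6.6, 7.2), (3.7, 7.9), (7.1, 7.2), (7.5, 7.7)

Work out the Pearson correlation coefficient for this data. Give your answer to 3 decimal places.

-0.614

n = 4, Σx = 24.9, Σy = 30, Σx² = 163.91, Σy² = 225.38, Σxy = 185.62
nΣxy − ΣxΣy = 742.48 − 747 = -4.52
nΣx² − (Σx)² = 655.64 − 620.01 = 35.63; nΣy² − (Σy)² = 901.52 − 900 = 1.52
r = -4.52 / √(35.63 × 1.52) = -4.52 / 7.3592 ≈ -0.614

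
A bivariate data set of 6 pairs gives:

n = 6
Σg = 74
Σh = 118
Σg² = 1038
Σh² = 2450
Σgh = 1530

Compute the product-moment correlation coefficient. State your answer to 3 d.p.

r = (nΣgh − ΣgΣh) / √[(nΣg² − (Σg)²)(nΣh² − (Σh)²)]
Numerator: 6×1530 − 74×118 = 448
Denominator: √[(6228 − 5476)(14700 − 13924)] = √[752 × 776] = 763.9058
r = 448 / 763.9058 ≈ 0.586

0.586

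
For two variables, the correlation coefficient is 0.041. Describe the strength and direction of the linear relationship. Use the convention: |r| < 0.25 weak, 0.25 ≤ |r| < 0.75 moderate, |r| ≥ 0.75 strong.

r = 0.041 > 0 so the relationship is positive.
|r| = 0.041, which falls in the weak range.

weak positive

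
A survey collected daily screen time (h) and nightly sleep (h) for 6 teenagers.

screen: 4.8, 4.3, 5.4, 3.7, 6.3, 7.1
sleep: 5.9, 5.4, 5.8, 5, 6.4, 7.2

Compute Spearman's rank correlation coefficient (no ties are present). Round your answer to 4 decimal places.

Rank screen: 3, 2, 4, 1, 5, 6
Rank sleep: 4, 2, 3, 1, 5, 6
d = rank(screen) − rank(sleep): -1, 0, 1, 0, 0, 0; Σd² = 2
ρ = 1 − 6Σd² / [n(n²−1)] = 1 − 6×2 / (6×35) = 1 − 12/210 ≈ 0.9429

0.9429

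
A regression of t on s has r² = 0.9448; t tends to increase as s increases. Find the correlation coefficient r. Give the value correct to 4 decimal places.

|r| = √0.9448 = 0.9720
The association is positive, so r = 0.9720.

0.9720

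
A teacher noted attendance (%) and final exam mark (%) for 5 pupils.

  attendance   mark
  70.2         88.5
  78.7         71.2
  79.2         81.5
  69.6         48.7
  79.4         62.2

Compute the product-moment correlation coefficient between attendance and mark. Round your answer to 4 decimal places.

0.1377

n = 5, Σx = 377.1, Σy = 352.1, Σx² = 28542.89, Σy² = 25784.47, Σxy = 26599.14
nΣxy − ΣxΣy = 132995.7 − 132776.91 = 218.79
nΣx² − (Σx)² = 142714.45 − 142204.41 = 510.04; nΣy² − (Σy)² = 128922.35 − 123974.41 = 4947.94
r = 218.79 / √(510.04 × 4947.94) = 218.79 / 1588.5992 ≈ 0.1377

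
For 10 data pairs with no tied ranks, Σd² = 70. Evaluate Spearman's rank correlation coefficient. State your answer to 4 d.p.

ρ = 1 − 6Σd² / [n(n²−1)] = 1 − 6×70 / (10×99)
  = 1 − 420/990 = 1 − 0.42424 ≈ 0.5758

0.5758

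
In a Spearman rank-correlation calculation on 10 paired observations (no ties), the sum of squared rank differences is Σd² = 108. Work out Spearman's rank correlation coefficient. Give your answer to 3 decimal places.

ρ = 1 − 6Σd² / [n(n²−1)] = 1 − 6×108 / (10×99)
  = 1 − 648/990 = 1 − 0.6545 ≈ 0.345

0.345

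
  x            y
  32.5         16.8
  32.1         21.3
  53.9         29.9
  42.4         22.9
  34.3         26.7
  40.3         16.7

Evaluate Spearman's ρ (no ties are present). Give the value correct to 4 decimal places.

0.4857

Rank x: 2, 1, 6, 5, 3, 4
Rank y: 2, 3, 6, 4, 5, 1
d = rank(x) − rank(y): 0, -2, 0, 1, -2, 3; Σd² = 18
ρ = 1 − 6Σd² / [n(n²−1)] = 1 − 6×18 / (6×35) = 1 − 108/210 ≈ 0.4857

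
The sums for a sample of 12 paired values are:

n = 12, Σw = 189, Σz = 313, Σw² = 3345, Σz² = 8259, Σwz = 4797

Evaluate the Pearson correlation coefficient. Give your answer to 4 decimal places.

-0.7101

r = (nΣwz − ΣwΣz) / √[(nΣw² − (Σw)²)(nΣz² − (Σz)²)]
Numerator: 12×4797 − 189×313 = -1593
Denominator: √[(40140 − 35721)(99108 − 97969)] = √[4419 × 1139] = 2243.4886
r = -1593 / 2243.4886 ≈ -0.7101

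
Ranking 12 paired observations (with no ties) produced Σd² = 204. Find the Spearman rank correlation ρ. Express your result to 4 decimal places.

0.2867

ρ = 1 − 6Σd² / [n(n²−1)] = 1 − 6×204 / (12×143)
  = 1 − 1224/1716 = 1 − 0.71329 ≈ 0.2867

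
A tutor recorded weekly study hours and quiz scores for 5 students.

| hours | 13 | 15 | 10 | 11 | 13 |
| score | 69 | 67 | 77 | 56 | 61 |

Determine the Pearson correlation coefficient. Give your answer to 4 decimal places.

n = 5, Σx = 62, Σy = 330, Σx² = 784, Σy² = 22036, Σxy = 4081
nΣxy − ΣxΣy = 20405 − 20460 = -55
nΣx² − (Σx)² = 3920 − 3844 = 76; nΣy² − (Σy)² = 110180 − 108900 = 1280
r = -55 / √(76 × 1280) = -55 / 311.8974 ≈ -0.1763

-0.1763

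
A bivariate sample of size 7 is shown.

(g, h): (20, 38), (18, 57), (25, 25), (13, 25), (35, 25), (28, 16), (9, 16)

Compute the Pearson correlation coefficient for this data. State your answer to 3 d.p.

n = 7, Σg = 148, Σh = 202, Σg² = 3608, Σh² = 7080, Σgh = 4203
nΣgh − ΣgΣh = 29421 − 29896 = -475
nΣg² − (Σg)² = 25256 − 21904 = 3352; nΣh² − (Σh)² = 49560 − 40804 = 8756
r = -475 / √(3352 × 8756) = -475 / 5417.5744 ≈ -0.088

-0.088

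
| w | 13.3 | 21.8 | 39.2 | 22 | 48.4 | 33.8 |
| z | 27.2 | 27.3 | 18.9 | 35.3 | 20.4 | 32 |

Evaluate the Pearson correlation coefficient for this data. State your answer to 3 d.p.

-0.601

n = 6, Σw = 178.5, Σz = 161.1, Σw² = 6157.77, Σz² = 4528.59, Σwz = 4543.34
nΣwz − ΣwΣz = 27260.04 − 28756.35 = -1496.31
nΣw² − (Σw)² = 36946.62 − 31862.25 = 5084.37; nΣz² − (Σz)² = 27171.54 − 25953.21 = 1218.33
r = -1496.31 / √(5084.37 × 1218.33) = -1496.31 / 2488.8633 ≈ -0.601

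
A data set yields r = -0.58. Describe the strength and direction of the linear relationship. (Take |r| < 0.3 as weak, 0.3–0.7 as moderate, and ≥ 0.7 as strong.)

r = -0.58 < 0 so the relationship is negative.
|r| = 0.58, which falls in the moderate range.

moderate negative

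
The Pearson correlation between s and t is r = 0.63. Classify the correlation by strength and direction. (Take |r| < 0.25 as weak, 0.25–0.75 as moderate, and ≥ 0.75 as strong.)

r = 0.63 > 0 so the relationship is positive.
|r| = 0.63, which falls in the moderate range.

moderate positive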